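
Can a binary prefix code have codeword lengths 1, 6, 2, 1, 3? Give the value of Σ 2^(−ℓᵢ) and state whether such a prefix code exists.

With common denominator 2^6 = 64: Σ 2^(−ℓᵢ) = 32/64 + 1/64 + 16/64 + 32/64 + 8/64 = 89/64 = 1.390625.
Kraft's inequality requires Σ ≤ 1; here Σ = 1.390625 > 1, so no such prefix code exists.

1.390625; no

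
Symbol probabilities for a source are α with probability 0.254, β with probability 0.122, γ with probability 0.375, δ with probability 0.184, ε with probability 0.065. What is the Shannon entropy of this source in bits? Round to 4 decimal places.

H = −Σ pᵢ log₂ pᵢ.
−0.254·log₂(0.254) = 0.5022
−0.122·log₂(0.122) = 0.3703
−0.375·log₂(0.375) = 0.5306
−0.184·log₂(0.184) = 0.4494
−0.065·log₂(0.065) = 0.2563
Sum ≈ 2.1088 → 2.1088 bits.

2.1088 bits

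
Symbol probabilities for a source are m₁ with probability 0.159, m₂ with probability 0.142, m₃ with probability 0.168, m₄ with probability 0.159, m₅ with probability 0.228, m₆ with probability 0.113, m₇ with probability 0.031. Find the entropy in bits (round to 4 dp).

2.6730 bits

H = −Σ pᵢ log₂ pᵢ.
−0.159·log₂(0.159) = 0.4218
−0.142·log₂(0.142) = 0.3999
−0.168·log₂(0.168) = 0.4323
−0.159·log₂(0.159) = 0.4218
−0.228·log₂(0.228) = 0.4863
−0.113·log₂(0.113) = 0.3555
−0.031·log₂(0.031) = 0.1554
Sum ≈ 2.6730 → 2.6730 bits.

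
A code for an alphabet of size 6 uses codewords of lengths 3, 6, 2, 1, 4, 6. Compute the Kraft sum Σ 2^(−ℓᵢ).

0.96875

With common denominator 2^6 = 64: Σ 2^(−ℓᵢ) = 8/64 + 1/64 + 16/64 + 32/64 + 4/64 + 1/64 = 62/64 = 0.96875.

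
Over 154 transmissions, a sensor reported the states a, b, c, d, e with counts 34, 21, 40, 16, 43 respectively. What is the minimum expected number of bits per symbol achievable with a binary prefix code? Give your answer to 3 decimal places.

2.240 bits/symbol

Probabilities are the counts divided by 154.
Repeatedly combine the two least-probable nodes; the expected code length is the sum of the merged weights.
merge 8/77 + 3/22 → 37/154
merge 17/77 + 37/154 → 71/154
merge 20/77 + 43/154 → 83/154
merge 71/154 + 83/154 → 1
L = 37/154 + 71/154 + 83/154 + 1 = 345/154 ≈ 2.240 bits/symbol.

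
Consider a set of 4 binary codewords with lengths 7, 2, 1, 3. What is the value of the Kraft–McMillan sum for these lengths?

0.8828125

With common denominator 2^7 = 128: Σ 2^(−ℓᵢ) = 1/128 + 32/128 + 64/128 + 16/128 = 113/128 = 0.8828125.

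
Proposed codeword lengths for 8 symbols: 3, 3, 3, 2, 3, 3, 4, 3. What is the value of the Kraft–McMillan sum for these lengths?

With common denominator 2^4 = 16: Σ 2^(−ℓᵢ) = 2/16 + 2/16 + 2/16 + 4/16 + 2/16 + 2/16 + 1/16 + 2/16 = 17/16 = 1.0625.

1.0625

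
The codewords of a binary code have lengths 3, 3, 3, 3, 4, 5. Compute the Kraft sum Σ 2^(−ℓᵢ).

With common denominator 2^5 = 32: Σ 2^(−ℓᵢ) = 4/32 + 4/32 + 4/32 + 4/32 + 2/32 + 1/32 = 19/32 = 0.59375.

0.59375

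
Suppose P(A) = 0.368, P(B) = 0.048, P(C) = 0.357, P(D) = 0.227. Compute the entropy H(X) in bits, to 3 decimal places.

1.757 bits

H = −Σ pᵢ log₂ pᵢ.
−0.368·log₂(0.368) = 0.5307
−0.048·log₂(0.048) = 0.2103
−0.357·log₂(0.357) = 0.5305
−0.227·log₂(0.227) = 0.4856
Sum ≈ 1.7571 → 1.757 bits.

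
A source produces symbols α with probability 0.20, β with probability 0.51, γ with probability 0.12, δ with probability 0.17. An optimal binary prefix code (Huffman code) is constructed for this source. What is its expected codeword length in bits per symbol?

Repeatedly combine the two least-probable nodes; the expected code length is the sum of the merged weights.
merge 3/25 + 17/100 → 29/100
merge 1/5 + 29/100 → 49/100
merge 49/100 + 51/100 → 1
L = 29/100 + 49/100 + 1 = 89/50 = 1.78 bits/symbol.

1.78 bits/symbol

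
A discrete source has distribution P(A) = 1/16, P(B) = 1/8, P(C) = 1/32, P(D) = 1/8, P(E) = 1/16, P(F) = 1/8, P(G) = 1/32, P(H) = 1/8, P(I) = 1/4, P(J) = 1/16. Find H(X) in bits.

3.0625 bits

Each probability is a power of 1/2, so log₂(1/p) is an integer.
H = Σ p·log₂(1/p) = 1/16·4 + 1/8·3 + 1/32·5 + 1/8·3 + 1/16·4 + 1/8·3 + 1/32·5 + 1/8·3 + 1/4·2 + 1/16·4 = 3.0625 bits.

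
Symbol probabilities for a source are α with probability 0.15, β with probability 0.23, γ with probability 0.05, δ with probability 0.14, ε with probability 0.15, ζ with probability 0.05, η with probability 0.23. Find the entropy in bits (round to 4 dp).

2.6257 bits

H = −Σ pᵢ log₂ pᵢ.
−0.15·log₂(0.15) = 0.4105
−0.23·log₂(0.23) = 0.4877
−0.05·log₂(0.05) = 0.2161
−0.14·log₂(0.14) = 0.3971
−0.15·log₂(0.15) = 0.4105
−0.05·log₂(0.05) = 0.2161
−0.23·log₂(0.23) = 0.4877
Sum ≈ 2.6257 → 2.6257 bits.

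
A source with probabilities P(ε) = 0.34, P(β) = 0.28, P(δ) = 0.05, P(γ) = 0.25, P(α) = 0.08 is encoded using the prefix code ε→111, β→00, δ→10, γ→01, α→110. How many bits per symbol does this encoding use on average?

2.42 bits/symbol

L̄ = Σ pᵢ·ℓᵢ = 0.34·3 + 0.28·2 + 0.05·2 + 0.25·2 + 0.08·3 = 2.42 bits/symbol.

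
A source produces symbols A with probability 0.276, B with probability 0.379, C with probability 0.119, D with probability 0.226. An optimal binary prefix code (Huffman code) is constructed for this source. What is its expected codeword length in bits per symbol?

Repeatedly combine the two least-probable nodes; the expected code length is the sum of the merged weights.
merge 119/1000 + 113/500 → 69/200
merge 69/250 + 69/200 → 621/1000
merge 379/1000 + 621/1000 → 1
L = 69/200 + 621/1000 + 1 = 983/500 = 1.966 bits/symbol.

1.966 bits/symbol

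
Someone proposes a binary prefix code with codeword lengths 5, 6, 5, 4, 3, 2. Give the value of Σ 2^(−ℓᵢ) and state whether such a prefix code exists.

0.515625; yes

With common denominator 2^6 = 64: Σ 2^(−ℓᵢ) = 2/64 + 1/64 + 2/64 + 4/64 + 8/64 + 16/64 = 33/64 = 0.515625.
Kraft's inequality requires Σ ≤ 1; here Σ = 0.515625 ≤ 1, so such a prefix code exists.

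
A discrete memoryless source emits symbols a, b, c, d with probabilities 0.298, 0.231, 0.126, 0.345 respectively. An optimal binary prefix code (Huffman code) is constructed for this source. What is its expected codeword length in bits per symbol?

Repeatedly combine the two least-probable nodes; the expected code length is the sum of the merged weights.
merge 63/500 + 231/1000 → 357/1000
merge 149/500 + 69/200 → 643/1000
merge 357/1000 + 643/1000 → 1
L = 357/1000 + 643/1000 + 1 = 2 bits/symbol.

2 bits/symbol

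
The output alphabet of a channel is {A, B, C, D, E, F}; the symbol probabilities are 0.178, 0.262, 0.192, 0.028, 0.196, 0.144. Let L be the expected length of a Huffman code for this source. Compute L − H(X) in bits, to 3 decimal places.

Entropy H = −Σ p log₂ p ≈ 2.4145 bits.
Huffman merges: 7/250+18/125→43/250; 43/250+89/500→7/20; 24/125+49/250→97/250; 131/500+7/20→153/250; 97/250+153/250→1. L = 1261/500 ≈ 2.5220.
L − H = 2.5220 − 2.4145 = 0.108 bits.

0.108 bits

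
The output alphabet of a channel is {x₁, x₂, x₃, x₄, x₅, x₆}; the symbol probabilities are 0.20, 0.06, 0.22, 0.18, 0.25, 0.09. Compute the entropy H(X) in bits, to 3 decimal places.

2.446 bits

H = −Σ pᵢ log₂ pᵢ.
−0.20·log₂(0.20) = 0.4644
−0.06·log₂(0.06) = 0.2435
−0.22·log₂(0.22) = 0.4806
−0.18·log₂(0.18) = 0.4453
−0.25·log₂(0.25) = 0.5000
−0.09·log₂(0.09) = 0.3127
Sum ≈ 2.4465 → 2.446 bits.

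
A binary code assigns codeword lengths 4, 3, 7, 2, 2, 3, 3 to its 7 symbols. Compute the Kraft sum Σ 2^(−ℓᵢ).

0.9453125

With common denominator 2^7 = 128: Σ 2^(−ℓᵢ) = 8/128 + 16/128 + 1/128 + 32/128 + 32/128 + 16/128 + 16/128 = 121/128 = 0.9453125.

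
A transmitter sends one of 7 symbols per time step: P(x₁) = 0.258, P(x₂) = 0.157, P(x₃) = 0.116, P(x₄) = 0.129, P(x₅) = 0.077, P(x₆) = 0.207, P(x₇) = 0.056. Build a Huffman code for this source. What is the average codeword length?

2.668 bits/symbol

Repeatedly combine the two least-probable nodes; the expected code length is the sum of the merged weights.
merge 7/125 + 77/1000 → 133/1000
merge 29/250 + 129/1000 → 49/200
merge 133/1000 + 157/1000 → 29/100
merge 207/1000 + 49/200 → 113/250
merge 129/500 + 29/100 → 137/250
merge 113/250 + 137/250 → 1
L = 133/1000 + 49/200 + 29/100 + 113/250 + 137/250 + 1 = 667/250 = 2.668 bits/symbol.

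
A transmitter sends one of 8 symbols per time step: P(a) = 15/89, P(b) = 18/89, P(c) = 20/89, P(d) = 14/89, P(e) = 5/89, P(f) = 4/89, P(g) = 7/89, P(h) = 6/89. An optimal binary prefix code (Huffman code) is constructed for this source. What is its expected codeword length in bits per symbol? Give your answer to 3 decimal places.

2.820 bits/symbol

Repeatedly combine the two least-probable nodes; the expected code length is the sum of the merged weights.
merge 4/89 + 5/89 → 9/89
merge 6/89 + 7/89 → 13/89
merge 9/89 + 13/89 → 22/89
merge 14/89 + 15/89 → 29/89
merge 18/89 + 20/89 → 38/89
merge 22/89 + 29/89 → 51/89
merge 38/89 + 51/89 → 1
L = 9/89 + 13/89 + 22/89 + 29/89 + 38/89 + 51/89 + 1 = 251/89 ≈ 2.820 bits/symbol.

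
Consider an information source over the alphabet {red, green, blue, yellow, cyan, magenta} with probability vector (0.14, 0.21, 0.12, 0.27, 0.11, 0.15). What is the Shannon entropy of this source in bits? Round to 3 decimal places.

H = −Σ pᵢ log₂ pᵢ.
−0.14·log₂(0.14) = 0.3971
−0.21·log₂(0.21) = 0.4728
−0.12·log₂(0.12) = 0.3671
−0.27·log₂(0.27) = 0.5100
−0.11·log₂(0.11) = 0.3503
−0.15·log₂(0.15) = 0.4105
Sum ≈ 2.5079 → 2.508 bits.

2.508 bits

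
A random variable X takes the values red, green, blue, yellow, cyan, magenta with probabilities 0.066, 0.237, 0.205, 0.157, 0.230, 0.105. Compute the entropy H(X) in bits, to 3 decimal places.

H = −Σ pᵢ log₂ pᵢ.
−0.066·log₂(0.066) = 0.2588
−0.237·log₂(0.237) = 0.4923
−0.205·log₂(0.205) = 0.4687
−0.157·log₂(0.157) = 0.4194
−0.230·log₂(0.230) = 0.4877
−0.105·log₂(0.105) = 0.3414
Sum ≈ 2.4682 → 2.468 bits.

2.468 bits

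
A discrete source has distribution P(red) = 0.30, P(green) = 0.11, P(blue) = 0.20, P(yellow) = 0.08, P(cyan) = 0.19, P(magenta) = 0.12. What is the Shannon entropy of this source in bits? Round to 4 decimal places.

H = −Σ pᵢ log₂ pᵢ.
−0.30·log₂(0.30) = 0.5211
−0.11·log₂(0.11) = 0.3503
−0.20·log₂(0.20) = 0.4644
−0.08·log₂(0.08) = 0.2915
−0.19·log₂(0.19) = 0.4552
−0.12·log₂(0.12) = 0.3671
Sum ≈ 2.4496 → 2.4496 bits.

2.4496 bits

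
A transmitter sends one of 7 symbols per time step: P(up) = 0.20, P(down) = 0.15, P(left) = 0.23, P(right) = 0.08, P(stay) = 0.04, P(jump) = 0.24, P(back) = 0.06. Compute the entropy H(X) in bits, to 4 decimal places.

H = −Σ pᵢ log₂ pᵢ.
−0.20·log₂(0.20) = 0.4644
−0.15·log₂(0.15) = 0.4105
−0.23·log₂(0.23) = 0.4877
−0.08·log₂(0.08) = 0.2915
−0.04·log₂(0.04) = 0.1858
−0.24·log₂(0.24) = 0.4941
−0.06·log₂(0.06) = 0.2435
Sum ≈ 2.5775 → 2.5775 bits.

2.5775 bits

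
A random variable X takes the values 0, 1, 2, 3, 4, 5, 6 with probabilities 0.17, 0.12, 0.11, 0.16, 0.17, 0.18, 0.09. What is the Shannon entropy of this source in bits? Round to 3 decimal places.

H = −Σ pᵢ log₂ pᵢ.
−0.17·log₂(0.17) = 0.4346
−0.12·log₂(0.12) = 0.3671
−0.11·log₂(0.11) = 0.3503
−0.16·log₂(0.16) = 0.4230
−0.17·log₂(0.17) = 0.4346
−0.18·log₂(0.18) = 0.4453
−0.09·log₂(0.09) = 0.3127
Sum ≈ 2.7675 → 2.768 bits.

2.768 bits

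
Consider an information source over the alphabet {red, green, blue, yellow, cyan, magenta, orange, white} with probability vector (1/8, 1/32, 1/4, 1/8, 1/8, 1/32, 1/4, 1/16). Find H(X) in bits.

2.6875 bits

Each probability is a power of 1/2, so log₂(1/p) is an integer.
H = Σ p·log₂(1/p) = 1/8·3 + 1/32·5 + 1/4·2 + 1/8·3 + 1/8·3 + 1/32·5 + 1/4·2 + 1/16·4 = 2.6875 bits.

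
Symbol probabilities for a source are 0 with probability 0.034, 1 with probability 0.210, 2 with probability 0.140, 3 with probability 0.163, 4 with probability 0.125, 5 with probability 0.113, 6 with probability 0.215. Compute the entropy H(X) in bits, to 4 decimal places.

H = −Σ pᵢ log₂ pᵢ.
−0.034·log₂(0.034) = 0.1659
−0.210·log₂(0.210) = 0.4728
−0.140·log₂(0.140) = 0.3971
−0.163·log₂(0.163) = 0.4266
−0.125·log₂(0.125) = 0.3750
−0.113·log₂(0.113) = 0.3555
−0.215·log₂(0.215) = 0.4768
Sum ≈ 2.6696 → 2.6696 bits.

2.6696 bits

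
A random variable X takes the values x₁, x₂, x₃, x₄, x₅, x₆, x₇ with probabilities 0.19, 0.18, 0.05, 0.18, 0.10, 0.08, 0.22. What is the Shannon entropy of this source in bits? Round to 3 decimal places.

H = −Σ pᵢ log₂ pᵢ.
−0.19·log₂(0.19) = 0.4552
−0.18·log₂(0.18) = 0.4453
−0.05·log₂(0.05) = 0.2161
−0.18·log₂(0.18) = 0.4453
−0.10·log₂(0.10) = 0.3322
−0.08·log₂(0.08) = 0.2915
−0.22·log₂(0.22) = 0.4806
Sum ≈ 2.6662 → 2.666 bits.

2.666 bits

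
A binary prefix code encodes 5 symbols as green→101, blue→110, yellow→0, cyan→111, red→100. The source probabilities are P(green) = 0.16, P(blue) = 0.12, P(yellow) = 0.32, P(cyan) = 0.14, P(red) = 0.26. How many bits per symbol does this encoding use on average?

L̄ = Σ pᵢ·ℓᵢ = 0.16·3 + 0.12·3 + 0.32·1 + 0.14·3 + 0.26·3 = 2.36 bits/symbol.

2.36 bits/symbol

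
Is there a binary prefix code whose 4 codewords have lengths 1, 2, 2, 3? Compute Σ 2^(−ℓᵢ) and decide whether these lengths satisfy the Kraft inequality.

With common denominator 2^3 = 8: Σ 2^(−ℓᵢ) = 4/8 + 2/8 + 2/8 + 1/8 = 9/8 = 1.125.
Kraft's inequality requires Σ ≤ 1; here Σ = 1.125 > 1, so no such prefix code exists.

1.125; no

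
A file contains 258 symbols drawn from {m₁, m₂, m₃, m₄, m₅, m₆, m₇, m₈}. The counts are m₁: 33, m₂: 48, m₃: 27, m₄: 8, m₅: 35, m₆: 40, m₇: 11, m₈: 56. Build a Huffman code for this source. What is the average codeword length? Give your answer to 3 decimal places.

2.849 bits/symbol

Probabilities are the counts divided by 258.
Repeatedly combine the two least-probable nodes; the expected code length is the sum of the merged weights.
merge 4/129 + 11/258 → 19/258
merge 19/258 + 9/86 → 23/129
merge 11/86 + 35/258 → 34/129
merge 20/129 + 23/129 → 1/3
merge 8/43 + 28/129 → 52/129
merge 34/129 + 1/3 → 77/129
merge 52/129 + 77/129 → 1
L = 19/258 + 23/129 + 34/129 + 1/3 + 52/129 + 77/129 + 1 = 245/86 ≈ 2.849 bits/symbol.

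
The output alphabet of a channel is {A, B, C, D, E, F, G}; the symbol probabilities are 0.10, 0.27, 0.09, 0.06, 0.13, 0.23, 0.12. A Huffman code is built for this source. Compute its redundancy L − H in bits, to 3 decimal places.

0.014 bits

Entropy H = −Σ p log₂ p ≈ 2.6358 bits.
Huffman merges: 3/50+9/100→3/20; 1/10+3/25→11/50; 13/100+3/20→7/25; 11/50+23/100→9/20; 27/100+7/25→11/20; 9/20+11/20→1. L = 53/20 ≈ 2.6500.
L − H = 2.6500 − 2.6358 = 0.014 bits.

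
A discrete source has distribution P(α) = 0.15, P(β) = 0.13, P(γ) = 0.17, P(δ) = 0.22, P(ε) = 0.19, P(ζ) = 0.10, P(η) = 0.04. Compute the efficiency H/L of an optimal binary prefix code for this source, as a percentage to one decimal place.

98.2%

Entropy H = −Σ p log₂ p ≈ 2.6815 bits.
Huffman merges: 1/25+1/10→7/50; 13/100+7/50→27/100; 3/20+17/100→8/25; 19/100+11/50→41/100; 27/100+8/25→59/100; 41/100+59/100→1. L = 273/100 ≈ 2.7300.
Efficiency = H/L = 2.6815/2.7300 = 98.2%.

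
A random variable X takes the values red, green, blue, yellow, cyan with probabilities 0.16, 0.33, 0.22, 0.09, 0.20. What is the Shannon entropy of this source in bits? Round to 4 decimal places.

H = −Σ pᵢ log₂ pᵢ.
−0.16·log₂(0.16) = 0.4230
−0.33·log₂(0.33) = 0.5278
−0.22·log₂(0.22) = 0.4806
−0.09·log₂(0.09) = 0.3127
−0.20·log₂(0.20) = 0.4644
Sum ≈ 2.2085 → 2.2085 bits.

2.2085 bits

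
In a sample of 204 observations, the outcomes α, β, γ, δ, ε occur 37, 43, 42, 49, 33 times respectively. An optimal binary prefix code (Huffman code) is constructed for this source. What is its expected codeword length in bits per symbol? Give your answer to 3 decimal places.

2.343 bits/symbol

Probabilities are the counts divided by 204.
Repeatedly combine the two least-probable nodes; the expected code length is the sum of the merged weights.
merge 11/68 + 37/204 → 35/102
merge 7/34 + 43/204 → 5/12
merge 49/204 + 35/102 → 7/12
merge 5/12 + 7/12 → 1
L = 35/102 + 5/12 + 7/12 + 1 = 239/102 ≈ 2.343 bits/symbol.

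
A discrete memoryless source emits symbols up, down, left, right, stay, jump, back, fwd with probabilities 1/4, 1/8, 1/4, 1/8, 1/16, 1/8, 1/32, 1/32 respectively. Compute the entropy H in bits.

Each probability is a power of 1/2, so log₂(1/p) is an integer.
H = Σ p·log₂(1/p) = 1/4·2 + 1/8·3 + 1/4·2 + 1/8·3 + 1/16·4 + 1/8·3 + 1/32·5 + 1/32·5 = 2.6875 bits.

2.6875 bits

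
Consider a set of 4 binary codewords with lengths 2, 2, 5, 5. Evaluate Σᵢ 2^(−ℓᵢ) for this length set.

With common denominator 2^5 = 32: Σ 2^(−ℓᵢ) = 8/32 + 8/32 + 1/32 + 1/32 = 18/32 = 0.5625.

0.5625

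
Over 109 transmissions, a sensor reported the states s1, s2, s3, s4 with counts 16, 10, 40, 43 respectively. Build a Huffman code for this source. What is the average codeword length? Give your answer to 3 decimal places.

Probabilities are the counts divided by 109.
Repeatedly combine the two least-probable nodes; the expected code length is the sum of the merged weights.
merge 10/109 + 16/109 → 26/109
merge 26/109 + 40/109 → 66/109
merge 43/109 + 66/109 → 1
L = 26/109 + 66/109 + 1 = 201/109 ≈ 1.844 bits/symbol.

1.844 bits/symbol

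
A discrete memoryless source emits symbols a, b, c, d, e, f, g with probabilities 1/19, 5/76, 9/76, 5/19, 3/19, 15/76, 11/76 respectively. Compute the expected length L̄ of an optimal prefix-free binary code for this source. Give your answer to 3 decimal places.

2.658 bits/symbol

Repeatedly combine the two least-probable nodes; the expected code length is the sum of the merged weights.
merge 1/19 + 5/76 → 9/76
merge 9/76 + 9/76 → 9/38
merge 11/76 + 3/19 → 23/76
merge 15/76 + 9/38 → 33/76
merge 5/19 + 23/76 → 43/76
merge 33/76 + 43/76 → 1
L = 9/76 + 9/38 + 23/76 + 33/76 + 43/76 + 1 = 101/38 ≈ 2.658 bits/symbol.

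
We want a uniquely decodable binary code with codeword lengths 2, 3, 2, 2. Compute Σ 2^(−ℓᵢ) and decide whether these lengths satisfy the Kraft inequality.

With common denominator 2^3 = 8: Σ 2^(−ℓᵢ) = 2/8 + 1/8 + 2/8 + 2/8 = 7/8 = 0.875.
Kraft's inequality requires Σ ≤ 1; here Σ = 0.875 ≤ 1, so such a prefix code exists.

0.875; yes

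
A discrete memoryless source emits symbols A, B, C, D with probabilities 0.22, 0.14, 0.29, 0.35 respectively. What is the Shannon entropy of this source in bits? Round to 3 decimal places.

H = −Σ pᵢ log₂ pᵢ.
−0.22·log₂(0.22) = 0.4806
−0.14·log₂(0.14) = 0.3971
−0.29·log₂(0.29) = 0.5179
−0.35·log₂(0.35) = 0.5301
Sum ≈ 1.9257 → 1.926 bits.

1.926 bits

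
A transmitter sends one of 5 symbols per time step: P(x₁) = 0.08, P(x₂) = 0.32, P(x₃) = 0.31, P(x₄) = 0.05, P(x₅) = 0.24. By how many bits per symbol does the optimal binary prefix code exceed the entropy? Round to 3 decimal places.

Entropy H = −Σ p log₂ p ≈ 2.0516 bits.
Huffman merges: 1/20+2/25→13/100; 13/100+6/25→37/100; 31/100+8/25→63/100; 37/100+63/100→1. L = 213/100 ≈ 2.1300.
L − H = 2.1300 − 2.0516 = 0.078 bits.

0.078 bits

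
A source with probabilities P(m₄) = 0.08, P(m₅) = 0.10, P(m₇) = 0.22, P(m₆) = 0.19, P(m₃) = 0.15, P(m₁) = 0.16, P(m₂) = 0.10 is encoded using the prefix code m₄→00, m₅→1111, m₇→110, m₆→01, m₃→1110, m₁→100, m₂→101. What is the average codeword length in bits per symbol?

2.98 bits/symbol

L̄ = Σ pᵢ·ℓᵢ = 0.08·2 + 0.10·4 + 0.22·3 + 0.19·2 + 0.15·4 + 0.16·3 + 0.10·3 = 2.98 bits/symbol.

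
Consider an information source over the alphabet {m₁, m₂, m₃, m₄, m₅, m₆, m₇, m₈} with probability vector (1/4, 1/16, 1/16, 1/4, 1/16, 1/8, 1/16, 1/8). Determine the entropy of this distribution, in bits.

Each probability is a power of 1/2, so log₂(1/p) is an integer.
H = Σ p·log₂(1/p) = 1/4·2 + 1/16·4 + 1/16·4 + 1/4·2 + 1/16·4 + 1/8·3 + 1/16·4 + 1/8·3 = 2.75 bits.

2.75 bits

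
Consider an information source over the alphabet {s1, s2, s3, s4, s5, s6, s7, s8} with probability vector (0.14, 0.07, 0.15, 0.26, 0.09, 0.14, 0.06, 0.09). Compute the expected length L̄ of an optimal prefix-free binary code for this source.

Repeatedly combine the two least-probable nodes; the expected code length is the sum of the merged weights.
merge 3/50 + 7/100 → 13/100
merge 9/100 + 9/100 → 9/50
merge 13/100 + 7/50 → 27/100
merge 7/50 + 3/20 → 29/100
merge 9/50 + 13/50 → 11/25
merge 27/100 + 29/100 → 14/25
merge 11/25 + 14/25 → 1
L = 13/100 + 9/50 + 27/100 + 29/100 + 11/25 + 14/25 + 1 = 287/100 = 2.87 bits/symbol.

2.87 bits/symbol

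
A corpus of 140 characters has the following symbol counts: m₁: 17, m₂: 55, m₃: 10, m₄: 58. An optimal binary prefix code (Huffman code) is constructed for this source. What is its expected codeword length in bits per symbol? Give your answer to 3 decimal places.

Probabilities are the counts divided by 140.
Repeatedly combine the two least-probable nodes; the expected code length is the sum of the merged weights.
merge 1/14 + 17/140 → 27/140
merge 27/140 + 11/28 → 41/70
merge 29/70 + 41/70 → 1
L = 27/140 + 41/70 + 1 = 249/140 ≈ 1.779 bits/symbol.

1.779 bits/symbol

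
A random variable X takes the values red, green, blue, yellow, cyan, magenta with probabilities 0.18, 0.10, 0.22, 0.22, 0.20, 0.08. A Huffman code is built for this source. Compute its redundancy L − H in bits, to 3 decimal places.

Entropy H = −Σ p log₂ p ≈ 2.4945 bits.
Huffman merges: 2/25+1/10→9/50; 9/50+9/50→9/25; 1/5+11/50→21/50; 11/50+9/25→29/50; 21/50+29/50→1. L = 127/50 ≈ 2.5400.
L − H = 2.5400 − 2.4945 = 0.045 bits.

0.045 bits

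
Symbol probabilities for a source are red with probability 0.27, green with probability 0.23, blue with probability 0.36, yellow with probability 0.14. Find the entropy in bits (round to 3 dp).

H = −Σ pᵢ log₂ pᵢ.
−0.27·log₂(0.27) = 0.5100
−0.23·log₂(0.23) = 0.4877
−0.36·log₂(0.36) = 0.5306
−0.14·log₂(0.14) = 0.3971
Sum ≈ 1.9254 → 1.925 bits.

1.925 bits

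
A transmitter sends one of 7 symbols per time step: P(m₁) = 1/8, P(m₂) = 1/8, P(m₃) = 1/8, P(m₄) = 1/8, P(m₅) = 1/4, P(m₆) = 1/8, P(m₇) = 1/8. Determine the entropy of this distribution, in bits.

2.75 bits

Each probability is a power of 1/2, so log₂(1/p) is an integer.
H = Σ p·log₂(1/p) = 1/8·3 + 1/8·3 + 1/8·3 + 1/8·3 + 1/4·2 + 1/8·3 + 1/8·3 = 2.75 bits.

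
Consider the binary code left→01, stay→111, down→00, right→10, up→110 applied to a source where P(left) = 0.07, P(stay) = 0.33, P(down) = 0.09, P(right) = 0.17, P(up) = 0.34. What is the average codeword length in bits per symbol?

L̄ = Σ pᵢ·ℓᵢ = 0.07·2 + 0.33·3 + 0.09·2 + 0.17·2 + 0.34·3 = 2.67 bits/symbol.

2.67 bits/symbol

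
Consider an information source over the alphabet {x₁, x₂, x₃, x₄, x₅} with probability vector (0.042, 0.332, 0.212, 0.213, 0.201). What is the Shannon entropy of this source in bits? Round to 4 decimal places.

H = −Σ pᵢ log₂ pᵢ.
−0.042·log₂(0.042) = 0.1921
−0.332·log₂(0.332) = 0.5281
−0.212·log₂(0.212) = 0.4744
−0.213·log₂(0.213) = 0.4752
−0.201·log₂(0.201) = 0.4653
Sum ≈ 2.1351 → 2.1351 bits.

2.1351 bits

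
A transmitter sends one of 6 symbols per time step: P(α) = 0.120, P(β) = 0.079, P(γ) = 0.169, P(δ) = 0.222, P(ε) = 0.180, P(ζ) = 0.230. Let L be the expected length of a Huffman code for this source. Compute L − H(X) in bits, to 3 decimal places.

Entropy H = −Σ p log₂ p ≈ 2.5049 bits.
Huffman merges: 79/1000+3/25→199/1000; 169/1000+9/50→349/1000; 199/1000+111/500→421/1000; 23/100+349/1000→579/1000; 421/1000+579/1000→1. L = 637/250 ≈ 2.5480.
L − H = 2.5480 − 2.5049 = 0.043 bits.

0.043 bits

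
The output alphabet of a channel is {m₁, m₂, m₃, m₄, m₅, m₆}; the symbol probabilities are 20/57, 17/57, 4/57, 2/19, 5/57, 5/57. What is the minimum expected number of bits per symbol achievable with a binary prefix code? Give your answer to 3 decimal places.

2.351 bits/symbol

Repeatedly combine the two least-probable nodes; the expected code length is the sum of the merged weights.
merge 4/57 + 5/57 → 3/19
merge 5/57 + 2/19 → 11/57
merge 3/19 + 11/57 → 20/57
merge 17/57 + 20/57 → 37/57
merge 20/57 + 37/57 → 1
L = 3/19 + 11/57 + 20/57 + 37/57 + 1 = 134/57 ≈ 2.351 bits/symbol.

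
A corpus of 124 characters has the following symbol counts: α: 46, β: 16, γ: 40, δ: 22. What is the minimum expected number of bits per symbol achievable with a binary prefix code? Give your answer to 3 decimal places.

1.935 bits/symbol

Probabilities are the counts divided by 124.
Repeatedly combine the two least-probable nodes; the expected code length is the sum of the merged weights.
merge 4/31 + 11/62 → 19/62
merge 19/62 + 10/31 → 39/62
merge 23/62 + 39/62 → 1
L = 19/62 + 39/62 + 1 = 60/31 ≈ 1.935 bits/symbol.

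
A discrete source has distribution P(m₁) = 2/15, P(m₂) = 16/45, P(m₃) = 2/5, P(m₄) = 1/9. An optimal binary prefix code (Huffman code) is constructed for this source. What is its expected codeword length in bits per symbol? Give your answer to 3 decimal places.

Repeatedly combine the two least-probable nodes; the expected code length is the sum of the merged weights.
merge 1/9 + 2/15 → 11/45
merge 11/45 + 16/45 → 3/5
merge 2/5 + 3/5 → 1
L = 11/45 + 3/5 + 1 = 83/45 ≈ 1.844 bits/symbol.

1.844 bits/symbol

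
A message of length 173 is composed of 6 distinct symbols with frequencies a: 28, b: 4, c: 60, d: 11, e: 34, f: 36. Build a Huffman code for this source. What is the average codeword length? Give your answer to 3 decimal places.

Probabilities are the counts divided by 173.
Repeatedly combine the two least-probable nodes; the expected code length is the sum of the merged weights.
merge 4/173 + 11/173 → 15/173
merge 15/173 + 28/173 → 43/173
merge 34/173 + 36/173 → 70/173
merge 43/173 + 60/173 → 103/173
merge 70/173 + 103/173 → 1
L = 15/173 + 43/173 + 70/173 + 103/173 + 1 = 404/173 ≈ 2.335 bits/symbol.

2.335 bits/symbol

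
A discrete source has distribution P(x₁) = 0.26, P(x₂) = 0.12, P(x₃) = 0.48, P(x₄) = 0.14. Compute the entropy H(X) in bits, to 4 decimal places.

H = −Σ pᵢ log₂ pᵢ.
−0.26·log₂(0.26) = 0.5053
−0.12·log₂(0.12) = 0.3671
−0.48·log₂(0.48) = 0.5083
−0.14·log₂(0.14) = 0.3971
Sum ≈ 1.7777 → 1.7777 bits.

1.7777 bits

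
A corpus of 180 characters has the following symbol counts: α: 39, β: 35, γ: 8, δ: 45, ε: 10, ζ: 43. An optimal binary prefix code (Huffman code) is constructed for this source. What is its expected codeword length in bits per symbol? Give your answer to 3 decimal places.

Probabilities are the counts divided by 180.
Repeatedly combine the two least-probable nodes; the expected code length is the sum of the merged weights.
merge 2/45 + 1/18 → 1/10
merge 1/10 + 7/36 → 53/180
merge 13/60 + 43/180 → 41/90
merge 1/4 + 53/180 → 49/90
merge 41/90 + 49/90 → 1
L = 1/10 + 53/180 + 41/90 + 49/90 + 1 = 431/180 ≈ 2.394 bits/symbol.

2.394 bits/symbol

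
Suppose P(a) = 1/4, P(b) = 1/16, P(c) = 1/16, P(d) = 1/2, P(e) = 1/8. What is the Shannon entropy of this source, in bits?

1.875 bits

Each probability is a power of 1/2, so log₂(1/p) is an integer.
H = Σ p·log₂(1/p) = 1/4·2 + 1/16·4 + 1/16·4 + 1/2·1 + 1/8·3 = 1.875 bits.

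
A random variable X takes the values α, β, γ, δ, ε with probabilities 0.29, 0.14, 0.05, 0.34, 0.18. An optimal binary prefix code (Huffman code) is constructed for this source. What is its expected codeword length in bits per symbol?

2.19 bits/symbol

Repeatedly combine the two least-probable nodes; the expected code length is the sum of the merged weights.
merge 1/20 + 7/50 → 19/100
merge 9/50 + 19/100 → 37/100
merge 29/100 + 17/50 → 63/100
merge 37/100 + 63/100 → 1
L = 19/100 + 37/100 + 63/100 + 1 = 219/100 = 2.19 bits/symbol.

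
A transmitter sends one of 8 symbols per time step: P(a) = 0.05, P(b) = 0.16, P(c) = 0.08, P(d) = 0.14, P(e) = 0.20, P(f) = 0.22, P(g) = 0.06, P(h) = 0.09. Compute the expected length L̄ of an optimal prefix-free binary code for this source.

2.86 bits/symbol

Repeatedly combine the two least-probable nodes; the expected code length is the sum of the merged weights.
merge 1/20 + 3/50 → 11/100
merge 2/25 + 9/100 → 17/100
merge 11/100 + 7/50 → 1/4
merge 4/25 + 17/100 → 33/100
merge 1/5 + 11/50 → 21/50
merge 1/4 + 33/100 → 29/50
merge 21/50 + 29/50 → 1
L = 11/100 + 17/100 + 1/4 + 33/100 + 21/50 + 29/50 + 1 = 143/50 = 2.86 bits/symbol.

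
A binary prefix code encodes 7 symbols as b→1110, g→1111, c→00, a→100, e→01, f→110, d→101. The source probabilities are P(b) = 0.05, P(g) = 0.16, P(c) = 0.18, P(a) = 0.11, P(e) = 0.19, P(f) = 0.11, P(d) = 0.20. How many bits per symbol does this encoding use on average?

2.84 bits/symbol

L̄ = Σ pᵢ·ℓᵢ = 0.05·4 + 0.16·4 + 0.18·2 + 0.11·3 + 0.19·2 + 0.11·3 + 0.20·3 = 2.84 bits/symbol.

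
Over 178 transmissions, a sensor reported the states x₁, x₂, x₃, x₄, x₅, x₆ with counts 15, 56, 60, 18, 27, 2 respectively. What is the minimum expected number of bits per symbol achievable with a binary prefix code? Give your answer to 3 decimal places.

Probabilities are the counts divided by 178.
Repeatedly combine the two least-probable nodes; the expected code length is the sum of the merged weights.
merge 1/89 + 15/178 → 17/178
merge 17/178 + 9/89 → 35/178
merge 27/178 + 35/178 → 31/89
merge 28/89 + 30/89 → 58/89
merge 31/89 + 58/89 → 1
L = 17/178 + 35/178 + 31/89 + 58/89 + 1 = 204/89 ≈ 2.292 bits/symbol.

2.292 bits/symbol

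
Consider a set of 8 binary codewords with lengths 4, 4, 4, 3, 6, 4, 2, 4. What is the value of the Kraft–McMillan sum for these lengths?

With common denominator 2^6 = 64: Σ 2^(−ℓᵢ) = 4/64 + 4/64 + 4/64 + 8/64 + 1/64 + 4/64 + 16/64 + 4/64 = 45/64 = 0.703125.

0.703125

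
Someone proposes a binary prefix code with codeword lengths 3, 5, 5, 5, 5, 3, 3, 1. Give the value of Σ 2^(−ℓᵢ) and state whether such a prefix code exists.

With common denominator 2^5 = 32: Σ 2^(−ℓᵢ) = 4/32 + 1/32 + 1/32 + 1/32 + 1/32 + 4/32 + 4/32 + 16/32 = 32/32 = 1.
Kraft's inequality requires Σ ≤ 1; here Σ = 1 ≤ 1, so such a prefix code exists.

1; yes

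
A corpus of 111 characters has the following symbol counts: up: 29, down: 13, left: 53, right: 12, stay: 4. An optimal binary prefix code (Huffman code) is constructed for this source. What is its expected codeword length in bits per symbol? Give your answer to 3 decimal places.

Probabilities are the counts divided by 111.
Repeatedly combine the two least-probable nodes; the expected code length is the sum of the merged weights.
merge 4/111 + 4/37 → 16/111
merge 13/111 + 16/111 → 29/111
merge 29/111 + 29/111 → 58/111
merge 53/111 + 58/111 → 1
L = 16/111 + 29/111 + 58/111 + 1 = 214/111 ≈ 1.928 bits/symbol.

1.928 bits/symbol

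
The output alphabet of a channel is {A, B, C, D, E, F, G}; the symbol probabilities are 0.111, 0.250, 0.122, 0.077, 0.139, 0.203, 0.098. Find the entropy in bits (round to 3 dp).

2.698 bits

H = −Σ pᵢ log₂ pᵢ.
−0.111·log₂(0.111) = 0.3520
−0.250·log₂(0.250) = 0.5000
−0.122·log₂(0.122) = 0.3703
−0.077·log₂(0.077) = 0.2848
−0.139·log₂(0.139) = 0.3957
−0.203·log₂(0.203) = 0.4670
−0.098·log₂(0.098) = 0.3284
Sum ≈ 2.6982 → 2.698 bits.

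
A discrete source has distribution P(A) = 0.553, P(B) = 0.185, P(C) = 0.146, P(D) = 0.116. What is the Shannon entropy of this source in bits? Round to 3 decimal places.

H = −Σ pᵢ log₂ pᵢ.
−0.553·log₂(0.553) = 0.4726
−0.185·log₂(0.185) = 0.4504
−0.146·log₂(0.146) = 0.4053
−0.116·log₂(0.116) = 0.3605
Sum ≈ 1.6888 → 1.689 bits.

1.689 bits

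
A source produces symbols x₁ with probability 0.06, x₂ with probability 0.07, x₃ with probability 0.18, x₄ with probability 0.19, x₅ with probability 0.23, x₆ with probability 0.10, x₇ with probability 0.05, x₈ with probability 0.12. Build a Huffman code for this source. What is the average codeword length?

2.86 bits/symbol

Repeatedly combine the two least-probable nodes; the expected code length is the sum of the merged weights.
merge 1/20 + 3/50 → 11/100
merge 7/100 + 1/10 → 17/100
merge 11/100 + 3/25 → 23/100
merge 17/100 + 9/50 → 7/20
merge 19/100 + 23/100 → 21/50
merge 23/100 + 7/20 → 29/50
merge 21/50 + 29/50 → 1
L = 11/100 + 17/100 + 23/100 + 7/20 + 21/50 + 29/50 + 1 = 143/50 = 2.86 bits/symbol.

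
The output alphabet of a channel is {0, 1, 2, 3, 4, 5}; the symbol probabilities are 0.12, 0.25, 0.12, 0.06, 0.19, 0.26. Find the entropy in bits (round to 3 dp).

H = −Σ pᵢ log₂ pᵢ.
−0.12·log₂(0.12) = 0.3671
−0.25·log₂(0.25) = 0.5000
−0.12·log₂(0.12) = 0.3671
−0.06·log₂(0.06) = 0.2435
−0.19·log₂(0.19) = 0.4552
−0.26·log₂(0.26) = 0.5053
Sum ≈ 2.4382 → 2.438 bits.

2.438 bits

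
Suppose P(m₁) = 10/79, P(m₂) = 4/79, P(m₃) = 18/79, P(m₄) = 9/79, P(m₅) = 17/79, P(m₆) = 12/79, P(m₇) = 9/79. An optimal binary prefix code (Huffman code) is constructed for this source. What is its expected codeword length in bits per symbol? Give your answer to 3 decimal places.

Repeatedly combine the two least-probable nodes; the expected code length is the sum of the merged weights.
merge 4/79 + 9/79 → 13/79
merge 9/79 + 10/79 → 19/79
merge 12/79 + 13/79 → 25/79
merge 17/79 + 18/79 → 35/79
merge 19/79 + 25/79 → 44/79
merge 35/79 + 44/79 → 1
L = 13/79 + 19/79 + 25/79 + 35/79 + 44/79 + 1 = 215/79 ≈ 2.722 bits/symbol.

2.722 bits/symbol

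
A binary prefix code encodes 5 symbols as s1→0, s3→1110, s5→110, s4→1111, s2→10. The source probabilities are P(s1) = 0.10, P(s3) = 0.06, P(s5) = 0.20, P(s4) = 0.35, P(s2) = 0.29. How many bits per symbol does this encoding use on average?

2.92 bits/symbol

L̄ = Σ pᵢ·ℓᵢ = 0.10·1 + 0.06·4 + 0.20·3 + 0.35·4 + 0.29·2 = 2.92 bits/symbol.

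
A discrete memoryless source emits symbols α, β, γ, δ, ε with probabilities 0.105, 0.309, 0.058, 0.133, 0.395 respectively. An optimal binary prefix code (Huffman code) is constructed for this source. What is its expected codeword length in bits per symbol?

2.064 bits/symbol

Repeatedly combine the two least-probable nodes; the expected code length is the sum of the merged weights.
merge 29/500 + 21/200 → 163/1000
merge 133/1000 + 163/1000 → 37/125
merge 37/125 + 309/1000 → 121/200
merge 79/200 + 121/200 → 1
L = 163/1000 + 37/125 + 121/200 + 1 = 258/125 = 2.064 bits/symbol.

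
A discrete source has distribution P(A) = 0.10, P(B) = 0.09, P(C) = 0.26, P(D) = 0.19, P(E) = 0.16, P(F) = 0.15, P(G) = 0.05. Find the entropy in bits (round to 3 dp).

H = −Σ pᵢ log₂ pᵢ.
−0.10·log₂(0.10) = 0.3322
−0.09·log₂(0.09) = 0.3127
−0.26·log₂(0.26) = 0.5053
−0.19·log₂(0.19) = 0.4552
−0.16·log₂(0.16) = 0.4230
−0.15·log₂(0.15) = 0.4105
−0.05·log₂(0.05) = 0.2161
Sum ≈ 2.6550 → 2.655 bits.

2.655 bits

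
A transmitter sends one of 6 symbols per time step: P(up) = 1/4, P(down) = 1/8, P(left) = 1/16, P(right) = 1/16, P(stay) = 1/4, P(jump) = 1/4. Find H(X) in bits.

2.375 bits

Each probability is a power of 1/2, so log₂(1/p) is an integer.
H = Σ p·log₂(1/p) = 1/4·2 + 1/8·3 + 1/16·4 + 1/16·4 + 1/4·2 + 1/4·2 = 2.375 bits.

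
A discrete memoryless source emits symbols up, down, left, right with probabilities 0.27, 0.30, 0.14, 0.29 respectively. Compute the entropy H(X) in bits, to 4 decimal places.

H = −Σ pᵢ log₂ pᵢ.
−0.27·log₂(0.27) = 0.5100
−0.30·log₂(0.30) = 0.5211
−0.14·log₂(0.14) = 0.3971
−0.29·log₂(0.29) = 0.5179
Sum ≈ 1.9461 → 1.9461 bits.

1.9461 bits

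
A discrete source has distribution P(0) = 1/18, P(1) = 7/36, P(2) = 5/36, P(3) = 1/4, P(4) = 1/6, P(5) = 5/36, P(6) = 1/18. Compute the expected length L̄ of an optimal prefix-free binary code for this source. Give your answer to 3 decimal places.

Repeatedly combine the two least-probable nodes; the expected code length is the sum of the merged weights.
merge 1/18 + 1/18 → 1/9
merge 1/9 + 5/36 → 1/4
merge 5/36 + 1/6 → 11/36
merge 7/36 + 1/4 → 4/9
merge 1/4 + 11/36 → 5/9
merge 4/9 + 5/9 → 1
L = 1/9 + 1/4 + 11/36 + 4/9 + 5/9 + 1 = 8/3 ≈ 2.667 bits/symbol.

2.667 bits/symbol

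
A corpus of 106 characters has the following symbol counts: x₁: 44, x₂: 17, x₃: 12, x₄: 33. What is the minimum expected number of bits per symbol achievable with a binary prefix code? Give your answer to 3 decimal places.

Probabilities are the counts divided by 106.
Repeatedly combine the two least-probable nodes; the expected code length is the sum of the merged weights.
merge 6/53 + 17/106 → 29/106
merge 29/106 + 33/106 → 31/53
merge 22/53 + 31/53 → 1
L = 29/106 + 31/53 + 1 = 197/106 ≈ 1.858 bits/symbol.

1.858 bits/symbol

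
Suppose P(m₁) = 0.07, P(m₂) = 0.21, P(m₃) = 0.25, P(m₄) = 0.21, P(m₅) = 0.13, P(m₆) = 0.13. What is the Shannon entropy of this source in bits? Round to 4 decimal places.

2.4795 bits

H = −Σ pᵢ log₂ pᵢ.
−0.07·log₂(0.07) = 0.2686
−0.21·log₂(0.21) = 0.4728
−0.25·log₂(0.25) = 0.5000
−0.21·log₂(0.21) = 0.4728
−0.13·log₂(0.13) = 0.3826
−0.13·log₂(0.13) = 0.3826
Sum ≈ 2.4795 → 2.4795 bits.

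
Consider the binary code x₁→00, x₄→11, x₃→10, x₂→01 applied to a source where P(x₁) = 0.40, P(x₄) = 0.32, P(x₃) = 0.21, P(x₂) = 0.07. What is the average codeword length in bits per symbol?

2 bits/symbol

L̄ = Σ pᵢ·ℓᵢ = 0.40·2 + 0.32·2 + 0.21·2 + 0.07·2 = 2 bits/symbol.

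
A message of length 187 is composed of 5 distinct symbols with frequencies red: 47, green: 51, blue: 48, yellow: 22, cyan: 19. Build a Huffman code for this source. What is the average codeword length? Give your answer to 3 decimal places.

2.219 bits/symbol

Probabilities are the counts divided by 187.
Repeatedly combine the two least-probable nodes; the expected code length is the sum of the merged weights.
merge 19/187 + 2/17 → 41/187
merge 41/187 + 47/187 → 8/17
merge 48/187 + 3/11 → 9/17
merge 8/17 + 9/17 → 1
L = 41/187 + 8/17 + 9/17 + 1 = 415/187 ≈ 2.219 bits/symbol.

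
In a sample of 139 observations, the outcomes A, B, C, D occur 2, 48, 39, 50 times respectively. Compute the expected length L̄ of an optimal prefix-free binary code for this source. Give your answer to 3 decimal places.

1.935 bits/symbol

Probabilities are the counts divided by 139.
Repeatedly combine the two least-probable nodes; the expected code length is the sum of the merged weights.
merge 2/139 + 39/139 → 41/139
merge 41/139 + 48/139 → 89/139
merge 50/139 + 89/139 → 1
L = 41/139 + 89/139 + 1 = 269/139 ≈ 1.935 bits/symbol.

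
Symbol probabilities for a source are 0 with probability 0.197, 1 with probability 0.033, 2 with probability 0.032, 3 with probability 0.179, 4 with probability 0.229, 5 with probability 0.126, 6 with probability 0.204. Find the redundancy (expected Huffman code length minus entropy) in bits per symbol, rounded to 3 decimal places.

Entropy H = −Σ p log₂ p ≈ 2.5587 bits.
Huffman merges: 4/125+33/1000→13/200; 13/200+63/500→191/1000; 179/1000+191/1000→37/100; 197/1000+51/250→401/1000; 229/1000+37/100→599/1000; 401/1000+599/1000→1. L = 1313/500 ≈ 2.6260.
L − H = 2.6260 − 2.5587 = 0.067 bits.

0.067 bits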